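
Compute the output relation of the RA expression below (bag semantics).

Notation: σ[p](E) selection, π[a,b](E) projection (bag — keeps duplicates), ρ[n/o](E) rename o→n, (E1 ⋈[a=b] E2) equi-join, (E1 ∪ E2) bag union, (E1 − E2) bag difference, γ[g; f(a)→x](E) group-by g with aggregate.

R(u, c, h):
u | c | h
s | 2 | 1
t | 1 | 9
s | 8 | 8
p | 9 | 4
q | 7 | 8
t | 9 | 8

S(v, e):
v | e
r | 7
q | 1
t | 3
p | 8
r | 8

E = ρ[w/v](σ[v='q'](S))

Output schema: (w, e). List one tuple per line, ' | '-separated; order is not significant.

Stepwise |·|:
  S → 5
  σ[v='q'](S) → 1
  ρ[w/v](σ[v='q'](S)) → 1

== RESULT ==
w | e
q | 1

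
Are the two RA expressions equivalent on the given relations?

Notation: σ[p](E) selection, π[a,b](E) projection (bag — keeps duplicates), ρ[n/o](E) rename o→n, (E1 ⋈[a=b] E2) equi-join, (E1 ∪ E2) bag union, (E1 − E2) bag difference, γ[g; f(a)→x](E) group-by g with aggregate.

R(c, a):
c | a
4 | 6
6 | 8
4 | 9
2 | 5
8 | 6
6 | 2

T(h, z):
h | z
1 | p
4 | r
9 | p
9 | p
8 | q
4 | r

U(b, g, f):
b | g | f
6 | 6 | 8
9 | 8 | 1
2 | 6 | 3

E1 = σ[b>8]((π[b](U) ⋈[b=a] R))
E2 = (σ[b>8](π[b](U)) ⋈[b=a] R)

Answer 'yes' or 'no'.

E1 per-node cardinality:
  U → 3
  π[b](U) → 3
  R → 6
  (π[b](U) ⋈[b=a] R) → 4
  σ[b>8]((π[b](U) ⋈[b=a] R)) → 1
E2 per-node cardinality:
  U → 3
  π[b](U) → 3
  σ[b>8](π[b](U)) → 1
  R → 6
  (σ[b>8](π[b](U)) ⋈[b=a] R) → 1

E1 and E2 produce the same multiset:
b | c | a
9 | 4 | 9

yes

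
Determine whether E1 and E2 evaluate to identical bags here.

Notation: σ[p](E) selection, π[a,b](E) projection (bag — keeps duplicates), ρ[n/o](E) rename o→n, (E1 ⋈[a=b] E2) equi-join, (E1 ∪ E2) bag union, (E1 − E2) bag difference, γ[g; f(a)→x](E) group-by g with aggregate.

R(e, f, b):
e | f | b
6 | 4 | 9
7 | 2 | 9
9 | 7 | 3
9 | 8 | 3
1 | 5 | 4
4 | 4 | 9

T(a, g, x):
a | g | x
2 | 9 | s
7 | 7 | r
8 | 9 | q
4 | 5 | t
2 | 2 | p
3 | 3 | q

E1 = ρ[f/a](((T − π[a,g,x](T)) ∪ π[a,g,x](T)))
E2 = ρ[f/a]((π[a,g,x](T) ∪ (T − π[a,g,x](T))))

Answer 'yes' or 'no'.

E1 stepwise |·|:
  T → 6
  T → 6
  π[a,g,x](T) → 6
  (T − π[a,g,x](T)) → 0
  T → 6
  π[a,g,x](T) → 6
  ((T − π[a,g,x](T)) ∪ π[a,g,x](T)) → 6
  ρ[f/a](((T − π[a,g,x](T)) ∪ π[a,g,x](T))) → 6
E2 stepwise |·|:
  T → 6
  π[a,g,x](T) → 6
  T → 6
  T → 6
  π[a,g,x](T) → 6
  (T − π[a,g,x](T)) → 0
  (π[a,g,x](T) ∪ (T − π[a,g,x](T))) → 6
  ρ[f/a]((π[a,g,x](T) ∪ (T − π[a,g,x](T)))) → 6

E1 and E2 produce the same multiset:
f | g | x
2 | 2 | p
2 | 9 | s
3 | 3 | q
4 | 5 | t
7 | 7 | r
8 | 9 | q

yes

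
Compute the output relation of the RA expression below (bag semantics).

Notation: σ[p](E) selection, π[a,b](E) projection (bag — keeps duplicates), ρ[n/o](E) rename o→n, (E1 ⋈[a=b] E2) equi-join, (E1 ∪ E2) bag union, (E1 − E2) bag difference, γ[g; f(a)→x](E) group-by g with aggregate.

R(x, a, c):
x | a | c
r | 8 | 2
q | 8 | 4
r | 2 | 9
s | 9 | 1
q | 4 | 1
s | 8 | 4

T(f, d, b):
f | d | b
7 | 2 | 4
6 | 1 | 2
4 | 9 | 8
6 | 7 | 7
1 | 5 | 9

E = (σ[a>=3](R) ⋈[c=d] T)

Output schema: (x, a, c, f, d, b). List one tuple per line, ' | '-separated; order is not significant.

Per-node cardinality:
  R → 6
  σ[a>=3](R) → 5
  T → 5
  (σ[a>=3](R) ⋈[c=d] T) → 3

== RESULT ==
x | a | c | f | d | b
q | 4 | 1 | 6 | 1 | 2
r | 8 | 2 | 7 | 2 | 4
s | 9 | 1 | 6 | 1 | 2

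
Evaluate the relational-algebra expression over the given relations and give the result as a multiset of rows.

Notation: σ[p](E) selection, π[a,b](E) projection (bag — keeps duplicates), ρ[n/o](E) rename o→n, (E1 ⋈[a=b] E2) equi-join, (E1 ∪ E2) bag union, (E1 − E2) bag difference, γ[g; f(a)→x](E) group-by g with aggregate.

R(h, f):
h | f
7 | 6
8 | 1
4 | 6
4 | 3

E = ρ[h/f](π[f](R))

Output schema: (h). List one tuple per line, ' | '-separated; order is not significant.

Stepwise |·|:
  R → 4
  π[f](R) → 4
  ρ[h/f](π[f](R)) → 4

== RESULT ==
h
1
3
6
6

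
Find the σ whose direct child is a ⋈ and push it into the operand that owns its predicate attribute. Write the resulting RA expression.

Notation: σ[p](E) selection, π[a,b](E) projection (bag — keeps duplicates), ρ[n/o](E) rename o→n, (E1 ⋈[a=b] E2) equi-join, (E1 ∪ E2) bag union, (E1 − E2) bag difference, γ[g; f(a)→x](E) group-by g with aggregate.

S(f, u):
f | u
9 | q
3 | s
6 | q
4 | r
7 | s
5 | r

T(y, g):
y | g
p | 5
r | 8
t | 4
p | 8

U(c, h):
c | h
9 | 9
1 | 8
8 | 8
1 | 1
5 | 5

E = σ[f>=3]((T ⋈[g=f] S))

σ filters on f, owned by the right side.
E' = (T ⋈[g=f] σ[f>=3](S))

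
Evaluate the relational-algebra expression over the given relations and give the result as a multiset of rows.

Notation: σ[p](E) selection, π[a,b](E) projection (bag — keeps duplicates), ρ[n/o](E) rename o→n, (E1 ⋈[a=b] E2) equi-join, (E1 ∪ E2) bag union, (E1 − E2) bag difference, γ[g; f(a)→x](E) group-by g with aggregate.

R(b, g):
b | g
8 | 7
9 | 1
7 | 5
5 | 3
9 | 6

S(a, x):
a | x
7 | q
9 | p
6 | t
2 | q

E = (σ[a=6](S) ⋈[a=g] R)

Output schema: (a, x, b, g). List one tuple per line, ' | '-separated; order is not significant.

Stepwise |·|:
  S → 4
  σ[a=6](S) → 1
  R → 5
  (σ[a=6](S) ⋈[a=g] R) → 1

== RESULT ==
a | x | b | g
6 | t | 9 | 6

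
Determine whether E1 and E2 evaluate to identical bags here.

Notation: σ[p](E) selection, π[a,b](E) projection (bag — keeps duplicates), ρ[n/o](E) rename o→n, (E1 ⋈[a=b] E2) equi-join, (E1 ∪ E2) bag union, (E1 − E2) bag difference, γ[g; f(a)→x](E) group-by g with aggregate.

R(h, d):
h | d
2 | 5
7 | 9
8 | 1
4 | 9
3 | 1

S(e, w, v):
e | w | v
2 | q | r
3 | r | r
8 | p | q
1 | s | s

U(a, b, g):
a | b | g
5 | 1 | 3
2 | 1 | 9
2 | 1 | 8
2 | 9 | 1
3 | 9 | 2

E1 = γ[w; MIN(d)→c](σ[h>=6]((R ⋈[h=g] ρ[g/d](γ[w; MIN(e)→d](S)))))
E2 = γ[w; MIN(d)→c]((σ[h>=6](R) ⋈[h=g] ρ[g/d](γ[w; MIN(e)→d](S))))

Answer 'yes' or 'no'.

E1 subexpression sizes:
  R → 5
  S → 4
  γ[w; MIN(e)→d](S) → 4
  ρ[g/d](γ[w; MIN(e)→d](S)) → 4
  (R ⋈[h=g] ρ[g/d](γ[w; MIN(e)→d](S))) → 3
  σ[h>=6]((R ⋈[h=g] ρ[g/d](γ[w; MIN(e)→d](S)))) → 1
  γ[w; MIN(d)→c](σ[h>=6]((R ⋈[h=g] ρ[g/d](γ[w; MIN(e)→d](S))))) → 1
E2 subexpression sizes:
  R → 5
  σ[h>=6](R) → 2
  S → 4
  γ[w; MIN(e)→d](S) → 4
  ρ[g/d](γ[w; MIN(e)→d](S)) → 4
  (σ[h>=6](R) ⋈[h=g] ρ[g/d](γ[w; MIN(e)→d](S))) → 1
  γ[w; MIN(d)→c]((σ[h>=6](R) ⋈[h=g] ρ[g/d](γ[w; MIN(e)→d](S)))) → 1

E1 and E2 produce the same multiset:
w | c
p | 1

yes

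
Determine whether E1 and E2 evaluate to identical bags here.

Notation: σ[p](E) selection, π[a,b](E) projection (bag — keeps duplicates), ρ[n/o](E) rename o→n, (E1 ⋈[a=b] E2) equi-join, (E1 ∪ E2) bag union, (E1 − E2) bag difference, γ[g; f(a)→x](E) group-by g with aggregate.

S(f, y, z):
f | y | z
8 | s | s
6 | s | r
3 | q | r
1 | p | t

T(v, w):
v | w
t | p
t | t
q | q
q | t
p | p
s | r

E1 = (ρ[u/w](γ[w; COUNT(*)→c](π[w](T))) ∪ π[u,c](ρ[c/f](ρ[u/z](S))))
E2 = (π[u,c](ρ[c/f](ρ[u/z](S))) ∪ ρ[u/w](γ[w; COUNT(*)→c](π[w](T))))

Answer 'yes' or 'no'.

E1 per-node cardinality:
  T → 6
  π[w](T) → 6
  γ[w; COUNT(*)→c](π[w](T)) → 4
  ρ[u/w](γ[w; COUNT(*)→c](π[w](T))) → 4
  S → 4
  ρ[u/z](S) → 4
  ρ[c/f](ρ[u/z](S)) → 4
  π[u,c](ρ[c/f](ρ[u/z](S))) → 4
  (ρ[u/w](γ[w; COUNT(*)→c](π[w](T))) ∪ π[u,c](ρ[c/f](ρ[u/z](S)))) → 8
E2 per-node cardinality:
  S → 4
  ρ[u/z](S) → 4
  ρ[c/f](ρ[u/z](S)) → 4
  π[u,c](ρ[c/f](ρ[u/z](S))) → 4
  T → 6
  π[w](T) → 6
  γ[w; COUNT(*)→c](π[w](T)) → 4
  ρ[u/w](γ[w; COUNT(*)→c](π[w](T))) → 4
  (π[u,c](ρ[c/f](ρ[u/z](S))) ∪ ρ[u/w](γ[w; COUNT(*)→c](π[w](T)))) → 8

E1 and E2 produce the same multiset:
u | c
p | 2
q | 1
r | 1
r | 3
r | 6
s | 8
t | 1
t | 2

yes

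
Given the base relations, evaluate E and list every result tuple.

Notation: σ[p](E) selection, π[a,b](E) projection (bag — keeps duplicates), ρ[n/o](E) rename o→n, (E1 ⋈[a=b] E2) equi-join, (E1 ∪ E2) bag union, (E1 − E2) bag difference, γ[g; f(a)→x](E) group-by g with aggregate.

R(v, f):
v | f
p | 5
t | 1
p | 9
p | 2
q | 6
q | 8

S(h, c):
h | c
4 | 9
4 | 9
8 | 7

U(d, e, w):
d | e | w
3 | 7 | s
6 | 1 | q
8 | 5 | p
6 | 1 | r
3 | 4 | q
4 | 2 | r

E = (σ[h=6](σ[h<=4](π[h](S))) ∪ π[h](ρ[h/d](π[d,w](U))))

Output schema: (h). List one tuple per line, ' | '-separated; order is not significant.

Stepwise |·|:
  S → 3
  π[h](S) → 3
  σ[h<=4](π[h](S)) → 2
  σ[h=6](σ[h<=4](π[h](S))) → 0
  U → 6
  π[d,w](U) → 6
  ρ[h/d](π[d,w](U)) → 6
  π[h](ρ[h/d](π[d,w](U))) → 6
  (σ[h=6](σ[h<=4](π[h](S))) ∪ π[h](ρ[h/d](π[d,w](U)))) → 6

== RESULT ==
h
3
3
4
6
6
8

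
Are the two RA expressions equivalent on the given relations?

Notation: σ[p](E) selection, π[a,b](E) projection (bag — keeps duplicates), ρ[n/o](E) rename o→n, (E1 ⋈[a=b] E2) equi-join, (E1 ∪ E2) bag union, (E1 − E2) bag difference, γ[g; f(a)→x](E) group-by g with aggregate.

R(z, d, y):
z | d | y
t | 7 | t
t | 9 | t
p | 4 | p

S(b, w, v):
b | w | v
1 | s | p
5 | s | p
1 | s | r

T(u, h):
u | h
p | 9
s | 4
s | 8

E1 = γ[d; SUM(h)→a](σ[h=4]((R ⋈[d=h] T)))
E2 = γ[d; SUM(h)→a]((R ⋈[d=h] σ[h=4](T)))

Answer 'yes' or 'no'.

E1 row counts bottom-up:
  R → 3
  T → 3
  (R ⋈[d=h] T) → 2
  σ[h=4]((R ⋈[d=h] T)) → 1
  γ[d; SUM(h)→a](σ[h=4]((R ⋈[d=h] T))) → 1
E2 row counts bottom-up:
  R → 3
  T → 3
  σ[h=4](T) → 1
  (R ⋈[d=h] σ[h=4](T)) → 1
  γ[d; SUM(h)→a]((R ⋈[d=h] σ[h=4](T))) → 1

E1 and E2 produce the same multiset:
d | a
4 | 4

yes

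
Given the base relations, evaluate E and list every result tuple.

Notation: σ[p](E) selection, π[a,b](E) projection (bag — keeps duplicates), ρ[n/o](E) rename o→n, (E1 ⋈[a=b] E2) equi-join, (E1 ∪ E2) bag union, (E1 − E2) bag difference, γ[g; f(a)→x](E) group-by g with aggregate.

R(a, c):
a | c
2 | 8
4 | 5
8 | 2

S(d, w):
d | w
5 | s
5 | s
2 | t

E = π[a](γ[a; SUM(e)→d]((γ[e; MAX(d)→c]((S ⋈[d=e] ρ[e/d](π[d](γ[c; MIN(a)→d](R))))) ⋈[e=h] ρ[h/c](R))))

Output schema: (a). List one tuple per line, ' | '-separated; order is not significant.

Row counts bottom-up:
  S → 3
  R → 3
  γ[c; MIN(a)→d](R) → 3
  π[d](γ[c; MIN(a)→d](R)) → 3
  ρ[e/d](π[d](γ[c; MIN(a)→d](R))) → 3
  (S ⋈[d=e] ρ[e/d](π[d](γ[c; MIN(a)→d](R)))) → 1
  γ[e; MAX(d)→c]((S ⋈[d=e] ρ[e/d](π[d](γ[c; MIN(a)→d](R))))) → 1
  R → 3
  ρ[h/c](R) → 3
  (γ[e; MAX(d)→c]((S ⋈[d=e] ρ[e/d](π[d](γ[c; MIN(a)→d](R))))) ⋈[e=h] ρ[h/c](R)) → 1
  γ[a; SUM(e)→d]((γ[e; MAX(d)→c]((S ⋈[d=e] ρ[e/d](π[d](γ[c; MIN(a)→d](R))))) ⋈[e=h] ρ[h/c](R))) → 1
  π[a](γ[a; SUM(e)→d]((γ[e; MAX(d)→c]((S ⋈[d=e] ρ[e/d](π[d](γ[c; MIN(a)→d](R))))) ⋈[e=h] ρ[h/c](R)))) → 1

== RESULT ==
a
8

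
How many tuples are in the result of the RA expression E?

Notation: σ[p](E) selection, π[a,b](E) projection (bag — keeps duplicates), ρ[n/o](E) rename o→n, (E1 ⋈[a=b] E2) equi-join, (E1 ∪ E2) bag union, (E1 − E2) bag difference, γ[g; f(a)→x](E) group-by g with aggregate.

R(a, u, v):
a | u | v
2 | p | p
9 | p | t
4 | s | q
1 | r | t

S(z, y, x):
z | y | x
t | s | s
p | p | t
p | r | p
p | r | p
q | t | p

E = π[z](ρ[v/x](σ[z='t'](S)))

Row counts bottom-up:
  S → 5
  σ[z='t'](S) → 1
  ρ[v/x](σ[z='t'](S)) → 1
  π[z](ρ[v/x](σ[z='t'](S))) → 1

|E| = 1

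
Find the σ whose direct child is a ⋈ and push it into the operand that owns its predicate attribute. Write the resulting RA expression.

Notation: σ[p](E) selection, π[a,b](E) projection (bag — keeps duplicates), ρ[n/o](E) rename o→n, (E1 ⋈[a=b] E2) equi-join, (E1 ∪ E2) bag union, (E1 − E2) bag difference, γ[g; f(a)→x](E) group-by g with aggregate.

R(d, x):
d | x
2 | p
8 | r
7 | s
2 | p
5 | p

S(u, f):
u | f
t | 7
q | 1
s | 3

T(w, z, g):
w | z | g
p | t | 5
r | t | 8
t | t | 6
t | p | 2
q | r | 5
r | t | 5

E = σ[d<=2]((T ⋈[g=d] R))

σ filters on d, owned by the right side.
E' = (T ⋈[g=d] σ[d<=2](R))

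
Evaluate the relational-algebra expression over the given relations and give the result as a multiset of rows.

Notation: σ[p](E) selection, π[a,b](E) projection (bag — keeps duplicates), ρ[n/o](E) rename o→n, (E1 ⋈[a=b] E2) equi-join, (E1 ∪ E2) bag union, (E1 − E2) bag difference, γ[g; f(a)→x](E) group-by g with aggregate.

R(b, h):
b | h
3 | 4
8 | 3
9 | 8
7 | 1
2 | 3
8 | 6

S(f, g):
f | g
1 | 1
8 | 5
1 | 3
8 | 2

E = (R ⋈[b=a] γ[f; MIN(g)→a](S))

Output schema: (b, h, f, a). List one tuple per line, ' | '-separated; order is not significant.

Per-node cardinality:
  R → 6
  S → 4
  γ[f; MIN(g)→a](S) → 2
  (R ⋈[b=a] γ[f; MIN(g)→a](S)) → 1

== RESULT ==
b | h | f | a
2 | 3 | 8 | 2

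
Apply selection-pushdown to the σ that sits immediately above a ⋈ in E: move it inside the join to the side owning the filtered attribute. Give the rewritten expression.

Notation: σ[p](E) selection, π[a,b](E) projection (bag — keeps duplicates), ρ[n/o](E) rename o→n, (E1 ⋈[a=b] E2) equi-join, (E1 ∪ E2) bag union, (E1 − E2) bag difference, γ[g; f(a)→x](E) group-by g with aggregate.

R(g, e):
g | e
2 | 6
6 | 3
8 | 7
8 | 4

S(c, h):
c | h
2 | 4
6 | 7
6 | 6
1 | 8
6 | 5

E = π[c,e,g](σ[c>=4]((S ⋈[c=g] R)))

σ filters on c, owned by the left side.
E' = π[c,e,g]((σ[c>=4](S) ⋈[c=g] R))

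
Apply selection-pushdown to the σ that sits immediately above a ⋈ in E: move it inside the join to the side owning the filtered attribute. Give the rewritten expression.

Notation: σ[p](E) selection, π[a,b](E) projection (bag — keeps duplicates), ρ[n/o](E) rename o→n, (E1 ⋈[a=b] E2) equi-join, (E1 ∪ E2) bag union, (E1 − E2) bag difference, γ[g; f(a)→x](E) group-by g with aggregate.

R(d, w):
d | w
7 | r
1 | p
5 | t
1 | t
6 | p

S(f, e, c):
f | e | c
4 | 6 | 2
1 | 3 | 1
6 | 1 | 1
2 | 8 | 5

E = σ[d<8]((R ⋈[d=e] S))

σ filters on d, owned by the left side.
E' = (σ[d<8](R) ⋈[d=e] S)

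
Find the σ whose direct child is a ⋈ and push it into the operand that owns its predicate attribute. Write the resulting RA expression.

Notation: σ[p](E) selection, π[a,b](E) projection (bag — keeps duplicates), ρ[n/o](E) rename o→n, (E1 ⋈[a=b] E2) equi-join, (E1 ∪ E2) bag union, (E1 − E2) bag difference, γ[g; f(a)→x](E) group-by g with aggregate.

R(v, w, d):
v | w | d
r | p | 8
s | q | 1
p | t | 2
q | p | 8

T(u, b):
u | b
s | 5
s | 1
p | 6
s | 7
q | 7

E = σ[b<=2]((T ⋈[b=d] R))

σ filters on b, owned by the left side.
E' = (σ[b<=2](T) ⋈[b=d] R)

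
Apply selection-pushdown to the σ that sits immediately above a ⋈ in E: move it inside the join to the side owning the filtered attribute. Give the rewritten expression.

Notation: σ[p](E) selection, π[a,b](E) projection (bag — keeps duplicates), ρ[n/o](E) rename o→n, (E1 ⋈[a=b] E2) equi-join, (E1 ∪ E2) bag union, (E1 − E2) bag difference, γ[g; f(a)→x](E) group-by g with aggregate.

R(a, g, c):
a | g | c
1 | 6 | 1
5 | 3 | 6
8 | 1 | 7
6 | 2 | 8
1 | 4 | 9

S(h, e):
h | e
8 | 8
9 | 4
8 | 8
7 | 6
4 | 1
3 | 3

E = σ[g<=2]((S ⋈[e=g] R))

σ filters on g, owned by the right side.
E' = (S ⋈[e=g] σ[g<=2](R))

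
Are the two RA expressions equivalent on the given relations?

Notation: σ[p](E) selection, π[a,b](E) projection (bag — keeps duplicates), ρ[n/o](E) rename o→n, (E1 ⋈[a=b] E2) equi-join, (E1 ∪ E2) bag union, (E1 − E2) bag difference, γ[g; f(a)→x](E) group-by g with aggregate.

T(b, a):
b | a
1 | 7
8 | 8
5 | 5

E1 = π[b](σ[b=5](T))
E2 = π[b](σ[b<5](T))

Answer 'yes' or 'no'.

E1 subexpression sizes:
  T → 3
  σ[b=5](T) → 1
  π[b](σ[b=5](T)) → 1
E2 subexpression sizes:
  T → 3
  σ[b<5](T) → 1
  π[b](σ[b<5](T)) → 1

E1 result:
b
5
E2 result:
b
1
Witness: (1,) appears 0× in E1 but 1× in E2.

no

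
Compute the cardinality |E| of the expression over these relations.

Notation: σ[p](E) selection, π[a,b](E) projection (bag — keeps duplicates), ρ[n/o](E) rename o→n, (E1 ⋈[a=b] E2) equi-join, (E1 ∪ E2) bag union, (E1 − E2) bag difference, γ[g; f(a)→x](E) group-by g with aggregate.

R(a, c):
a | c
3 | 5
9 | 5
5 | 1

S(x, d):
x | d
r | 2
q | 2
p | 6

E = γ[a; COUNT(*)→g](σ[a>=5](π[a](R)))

Per-node cardinality:
  R → 3
  π[a](R) → 3
  σ[a>=5](π[a](R)) → 2
  γ[a; COUNT(*)→g](σ[a>=5](π[a](R))) → 2

|E| = 2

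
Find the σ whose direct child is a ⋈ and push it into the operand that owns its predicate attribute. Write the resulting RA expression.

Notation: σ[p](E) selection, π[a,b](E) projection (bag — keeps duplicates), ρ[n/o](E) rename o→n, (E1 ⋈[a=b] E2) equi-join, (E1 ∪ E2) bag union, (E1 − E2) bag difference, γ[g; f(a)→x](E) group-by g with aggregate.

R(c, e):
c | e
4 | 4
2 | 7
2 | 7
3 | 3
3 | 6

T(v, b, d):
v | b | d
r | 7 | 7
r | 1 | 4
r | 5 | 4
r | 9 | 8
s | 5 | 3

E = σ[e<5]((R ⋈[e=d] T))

σ filters on e, owned by the left side.
E' = (σ[e<5](R) ⋈[e=d] T)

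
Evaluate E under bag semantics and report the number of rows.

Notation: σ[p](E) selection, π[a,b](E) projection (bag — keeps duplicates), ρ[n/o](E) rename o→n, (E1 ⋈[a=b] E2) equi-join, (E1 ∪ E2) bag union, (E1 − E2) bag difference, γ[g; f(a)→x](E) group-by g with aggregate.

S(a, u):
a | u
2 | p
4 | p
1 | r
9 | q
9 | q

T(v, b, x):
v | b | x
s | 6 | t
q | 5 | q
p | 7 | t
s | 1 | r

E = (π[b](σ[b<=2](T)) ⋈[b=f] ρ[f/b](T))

Per-node cardinality:
  T → 4
  σ[b<=2](T) → 1
  π[b](σ[b<=2](T)) → 1
  T → 4
  ρ[f/b](T) → 4
  (π[b](σ[b<=2](T)) ⋈[b=f] ρ[f/b](T)) → 1

|E| = 1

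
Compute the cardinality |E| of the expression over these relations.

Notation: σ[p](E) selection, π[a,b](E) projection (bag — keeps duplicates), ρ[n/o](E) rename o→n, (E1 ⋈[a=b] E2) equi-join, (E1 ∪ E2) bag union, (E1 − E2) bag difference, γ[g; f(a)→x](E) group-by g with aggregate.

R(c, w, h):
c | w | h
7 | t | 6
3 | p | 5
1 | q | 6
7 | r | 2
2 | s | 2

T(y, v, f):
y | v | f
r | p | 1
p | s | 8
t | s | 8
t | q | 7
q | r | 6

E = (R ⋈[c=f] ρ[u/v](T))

Subexpression sizes:
  R → 5
  T → 5
  ρ[u/v](T) → 5
  (R ⋈[c=f] ρ[u/v](T)) → 3

|E| = 3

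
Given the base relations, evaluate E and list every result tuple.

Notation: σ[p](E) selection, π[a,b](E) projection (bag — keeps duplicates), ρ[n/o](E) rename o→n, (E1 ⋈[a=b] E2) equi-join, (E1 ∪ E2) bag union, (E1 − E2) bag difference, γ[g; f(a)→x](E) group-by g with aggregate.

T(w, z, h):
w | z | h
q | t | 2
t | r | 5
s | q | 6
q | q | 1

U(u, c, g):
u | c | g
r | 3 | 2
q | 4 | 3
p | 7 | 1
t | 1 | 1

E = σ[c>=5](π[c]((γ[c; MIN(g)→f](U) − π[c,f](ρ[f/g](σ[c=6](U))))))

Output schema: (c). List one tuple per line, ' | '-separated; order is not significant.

Stepwise |·|:
  U → 4
  γ[c; MIN(g)→f](U) → 4
  U → 4
  σ[c=6](U) → 0
  ρ[f/g](σ[c=6](U)) → 0
  π[c,f](ρ[f/g](σ[c=6](U))) → 0
  (γ[c; MIN(g)→f](U) − π[c,f](ρ[f/g](σ[c=6](U)))) → 4
  π[c]((γ[c; MIN(g)→f](U) − π[c,f](ρ[f/g](σ[c=6](U))))) → 4
  σ[c>=5](π[c]((γ[c; MIN(g)→f](U) − π[c,f](ρ[f/g](σ[c=6](U)))))) → 1

== RESULT ==
c
7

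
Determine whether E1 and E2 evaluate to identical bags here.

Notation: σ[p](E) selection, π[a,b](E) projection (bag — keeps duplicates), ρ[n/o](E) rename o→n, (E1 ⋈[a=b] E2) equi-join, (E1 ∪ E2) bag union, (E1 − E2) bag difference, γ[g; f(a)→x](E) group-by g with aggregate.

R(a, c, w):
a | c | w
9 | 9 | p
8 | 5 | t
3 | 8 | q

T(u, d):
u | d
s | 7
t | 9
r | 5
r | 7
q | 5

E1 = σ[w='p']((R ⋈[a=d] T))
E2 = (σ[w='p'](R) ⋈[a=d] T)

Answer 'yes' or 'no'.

E1 row counts bottom-up:
  R → 3
  T → 5
  (R ⋈[a=d] T) → 1
  σ[w='p']((R ⋈[a=d] T)) → 1
E2 row counts bottom-up:
  R → 3
  σ[w='p'](R) → 1
  T → 5
  (σ[w='p'](R) ⋈[a=d] T) → 1

E1 and E2 produce the same multiset:
a | c | w | u | d
9 | 9 | p | t | 9

yes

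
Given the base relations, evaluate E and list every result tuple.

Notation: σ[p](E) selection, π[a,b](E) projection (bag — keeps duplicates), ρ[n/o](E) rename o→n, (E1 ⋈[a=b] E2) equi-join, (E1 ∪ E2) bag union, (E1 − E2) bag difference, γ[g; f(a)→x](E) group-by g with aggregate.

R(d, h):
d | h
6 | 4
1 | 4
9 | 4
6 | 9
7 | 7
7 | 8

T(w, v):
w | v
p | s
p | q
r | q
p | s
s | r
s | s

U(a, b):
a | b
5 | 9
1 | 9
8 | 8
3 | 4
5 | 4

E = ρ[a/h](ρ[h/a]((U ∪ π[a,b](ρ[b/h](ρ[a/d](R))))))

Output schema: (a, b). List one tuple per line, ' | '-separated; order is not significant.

Per-node cardinality:
  U → 5
  R → 6
  ρ[a/d](R) → 6
  ρ[b/h](ρ[a/d](R)) → 6
  π[a,b](ρ[b/h](ρ[a/d](R))) → 6
  (U ∪ π[a,b](ρ[b/h](ρ[a/d](R)))) → 11
  ρ[h/a]((U ∪ π[a,b](ρ[b/h](ρ[a/d](R))))) → 11
  ρ[a/h](ρ[h/a]((U ∪ π[a,b](ρ[b/h](ρ[a/d](R)))))) → 11

== RESULT ==
a | b
1 | 4
1 | 9
3 | 4
5 | 4
5 | 9
6 | 4
6 | 9
7 | 7
7 | 8
8 | 8
9 | 4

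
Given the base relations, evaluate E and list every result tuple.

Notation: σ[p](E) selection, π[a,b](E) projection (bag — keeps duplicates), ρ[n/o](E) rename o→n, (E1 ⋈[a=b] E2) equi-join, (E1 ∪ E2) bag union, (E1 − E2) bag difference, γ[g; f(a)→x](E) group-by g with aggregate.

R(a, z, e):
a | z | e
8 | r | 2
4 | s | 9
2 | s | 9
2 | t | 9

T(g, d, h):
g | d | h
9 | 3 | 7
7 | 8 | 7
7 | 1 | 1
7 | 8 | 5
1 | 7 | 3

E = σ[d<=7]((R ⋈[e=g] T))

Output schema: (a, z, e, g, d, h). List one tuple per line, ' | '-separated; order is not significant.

Stepwise |·|:
  R → 4
  T → 5
  (R ⋈[e=g] T) → 3
  σ[d<=7]((R ⋈[e=g] T)) → 3

== RESULT ==
a | z | e | g | d | h
2 | s | 9 | 9 | 3 | 7
2 | t | 9 | 9 | 3 | 7
4 | s | 9 | 9 | 3 | 7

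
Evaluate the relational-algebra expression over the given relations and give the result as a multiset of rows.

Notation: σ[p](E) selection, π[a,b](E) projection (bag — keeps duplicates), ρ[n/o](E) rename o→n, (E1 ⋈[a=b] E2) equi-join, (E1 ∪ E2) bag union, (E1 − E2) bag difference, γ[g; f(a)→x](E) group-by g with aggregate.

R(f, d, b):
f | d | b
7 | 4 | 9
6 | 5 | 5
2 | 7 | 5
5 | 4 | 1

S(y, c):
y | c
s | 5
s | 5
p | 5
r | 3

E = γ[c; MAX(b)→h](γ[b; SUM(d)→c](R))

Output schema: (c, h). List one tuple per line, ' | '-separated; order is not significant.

Subexpression sizes:
  R → 4
  γ[b; SUM(d)→c](R) → 3
  γ[c; MAX(b)→h](γ[b; SUM(d)→c](R)) → 2

== RESULT ==
c | h
4 | 9
12 | 5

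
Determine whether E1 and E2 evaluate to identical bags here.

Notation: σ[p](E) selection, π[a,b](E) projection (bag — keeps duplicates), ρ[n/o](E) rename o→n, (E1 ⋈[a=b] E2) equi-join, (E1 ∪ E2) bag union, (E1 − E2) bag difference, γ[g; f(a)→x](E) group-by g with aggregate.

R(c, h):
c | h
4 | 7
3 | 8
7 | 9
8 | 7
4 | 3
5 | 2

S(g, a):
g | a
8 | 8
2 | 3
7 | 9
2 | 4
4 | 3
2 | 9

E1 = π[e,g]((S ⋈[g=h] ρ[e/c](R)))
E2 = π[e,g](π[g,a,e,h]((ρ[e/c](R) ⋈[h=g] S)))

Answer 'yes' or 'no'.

E1 row counts bottom-up:
  S → 6
  R → 6
  ρ[e/c](R) → 6
  (S ⋈[g=h] ρ[e/c](R)) → 6
  π[e,g]((S ⋈[g=h] ρ[e/c](R))) → 6
E2 row counts bottom-up:
  R → 6
  ρ[e/c](R) → 6
  S → 6
  (ρ[e/c](R) ⋈[h=g] S) → 6
  π[g,a,e,h]((ρ[e/c](R) ⋈[h=g] S)) → 6
  π[e,g](π[g,a,e,h]((ρ[e/c](R) ⋈[h=g] S))) → 6

E1 and E2 produce the same multiset:
e | g
3 | 8
4 | 7
5 | 2
5 | 2
5 | 2
8 | 7

yes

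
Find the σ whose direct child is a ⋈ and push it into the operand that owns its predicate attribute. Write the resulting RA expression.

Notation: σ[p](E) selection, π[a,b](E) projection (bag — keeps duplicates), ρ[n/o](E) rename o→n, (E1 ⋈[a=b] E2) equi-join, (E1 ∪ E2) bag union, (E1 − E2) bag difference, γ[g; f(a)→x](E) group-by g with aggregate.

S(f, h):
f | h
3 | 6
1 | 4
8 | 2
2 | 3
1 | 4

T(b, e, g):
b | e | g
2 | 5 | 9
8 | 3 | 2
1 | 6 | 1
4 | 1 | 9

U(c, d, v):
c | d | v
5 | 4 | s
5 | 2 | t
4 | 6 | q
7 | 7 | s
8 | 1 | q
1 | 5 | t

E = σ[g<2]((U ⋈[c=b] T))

σ filters on g, owned by the right side.
E' = (U ⋈[c=b] σ[g<2](T))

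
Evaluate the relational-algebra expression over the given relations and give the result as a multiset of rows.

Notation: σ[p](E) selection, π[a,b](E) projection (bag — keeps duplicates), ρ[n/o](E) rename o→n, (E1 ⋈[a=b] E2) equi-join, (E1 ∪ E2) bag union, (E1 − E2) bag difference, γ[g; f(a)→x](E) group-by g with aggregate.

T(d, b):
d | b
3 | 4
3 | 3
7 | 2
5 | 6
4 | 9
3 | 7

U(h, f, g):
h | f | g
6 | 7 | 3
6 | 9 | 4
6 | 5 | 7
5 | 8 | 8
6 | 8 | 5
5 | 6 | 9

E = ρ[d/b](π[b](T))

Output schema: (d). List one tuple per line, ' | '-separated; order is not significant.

Per-node cardinality:
  T → 6
  π[b](T) → 6
  ρ[d/b](π[b](T)) → 6

== RESULT ==
d
2
3
4
6
7
9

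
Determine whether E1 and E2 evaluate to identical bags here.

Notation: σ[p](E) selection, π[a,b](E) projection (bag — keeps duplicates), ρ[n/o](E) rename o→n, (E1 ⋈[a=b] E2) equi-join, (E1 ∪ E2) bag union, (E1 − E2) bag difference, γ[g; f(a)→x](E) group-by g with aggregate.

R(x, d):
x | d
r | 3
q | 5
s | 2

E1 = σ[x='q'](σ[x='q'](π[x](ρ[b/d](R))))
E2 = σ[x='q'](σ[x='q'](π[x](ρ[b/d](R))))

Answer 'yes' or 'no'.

E1 row counts bottom-up:
  R → 3
  ρ[b/d](R) → 3
  π[x](ρ[b/d](R)) → 3
  σ[x='q'](π[x](ρ[b/d](R))) → 1
  σ[x='q'](σ[x='q'](π[x](ρ[b/d](R)))) → 1
E2 row counts bottom-up:
  R → 3
  ρ[b/d](R) → 3
  π[x](ρ[b/d](R)) → 3
  σ[x='q'](π[x](ρ[b/d](R))) → 1
  σ[x='q'](σ[x='q'](π[x](ρ[b/d](R)))) → 1

E1 and E2 produce the same multiset:
x
q

yes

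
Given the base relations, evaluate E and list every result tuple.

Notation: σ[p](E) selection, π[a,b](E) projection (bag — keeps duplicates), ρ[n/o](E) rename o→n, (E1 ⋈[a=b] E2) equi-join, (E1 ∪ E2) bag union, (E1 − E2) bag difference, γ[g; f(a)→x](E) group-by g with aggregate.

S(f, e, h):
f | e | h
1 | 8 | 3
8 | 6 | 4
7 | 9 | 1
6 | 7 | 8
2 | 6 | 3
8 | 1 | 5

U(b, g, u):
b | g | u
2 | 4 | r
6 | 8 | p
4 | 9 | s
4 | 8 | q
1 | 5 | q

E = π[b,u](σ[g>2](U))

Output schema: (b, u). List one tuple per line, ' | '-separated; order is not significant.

Stepwise |·|:
  U → 5
  σ[g>2](U) → 5
  π[b,u](σ[g>2](U)) → 5

== RESULT ==
b | u
1 | q
2 | r
4 | q
4 | s
6 | p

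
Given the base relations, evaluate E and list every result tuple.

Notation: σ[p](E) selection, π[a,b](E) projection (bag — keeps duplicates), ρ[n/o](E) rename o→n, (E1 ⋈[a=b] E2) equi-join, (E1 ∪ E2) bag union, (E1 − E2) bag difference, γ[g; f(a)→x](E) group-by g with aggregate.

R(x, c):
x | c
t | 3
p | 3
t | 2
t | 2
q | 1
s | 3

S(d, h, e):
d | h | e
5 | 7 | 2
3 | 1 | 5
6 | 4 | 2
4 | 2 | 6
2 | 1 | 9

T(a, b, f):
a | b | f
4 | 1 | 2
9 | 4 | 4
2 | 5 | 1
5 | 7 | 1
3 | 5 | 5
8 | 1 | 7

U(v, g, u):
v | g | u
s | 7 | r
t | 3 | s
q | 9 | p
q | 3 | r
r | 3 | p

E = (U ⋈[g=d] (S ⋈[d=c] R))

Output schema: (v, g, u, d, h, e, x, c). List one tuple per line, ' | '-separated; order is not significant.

Row counts bottom-up:
  U → 5
  S → 5
  R → 6
  (S ⋈[d=c] R) → 5
  (U ⋈[g=d] (S ⋈[d=c] R)) → 9

== RESULT ==
v | g | u | d | h | e | x | c
q | 3 | r | 3 | 1 | 5 | p | 3
q | 3 | r | 3 | 1 | 5 | s | 3
q | 3 | r | 3 | 1 | 5 | t | 3
r | 3 | p | 3 | 1 | 5 | p | 3
r | 3 | p | 3 | 1 | 5 | s | 3
r | 3 | p | 3 | 1 | 5 | t | 3
t | 3 | s | 3 | 1 | 5 | p | 3
t | 3 | s | 3 | 1 | 5 | s | 3
t | 3 | s | 3 | 1 | 5 | t | 3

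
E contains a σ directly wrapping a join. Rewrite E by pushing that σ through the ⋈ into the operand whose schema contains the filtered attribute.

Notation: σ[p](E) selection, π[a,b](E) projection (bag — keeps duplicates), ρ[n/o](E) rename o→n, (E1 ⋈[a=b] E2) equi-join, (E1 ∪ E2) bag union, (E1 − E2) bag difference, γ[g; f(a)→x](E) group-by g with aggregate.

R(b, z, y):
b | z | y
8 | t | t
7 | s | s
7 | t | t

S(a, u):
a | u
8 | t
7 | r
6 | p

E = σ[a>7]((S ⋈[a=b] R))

σ filters on a, owned by the left side.
E' = (σ[a>7](S) ⋈[a=b] R)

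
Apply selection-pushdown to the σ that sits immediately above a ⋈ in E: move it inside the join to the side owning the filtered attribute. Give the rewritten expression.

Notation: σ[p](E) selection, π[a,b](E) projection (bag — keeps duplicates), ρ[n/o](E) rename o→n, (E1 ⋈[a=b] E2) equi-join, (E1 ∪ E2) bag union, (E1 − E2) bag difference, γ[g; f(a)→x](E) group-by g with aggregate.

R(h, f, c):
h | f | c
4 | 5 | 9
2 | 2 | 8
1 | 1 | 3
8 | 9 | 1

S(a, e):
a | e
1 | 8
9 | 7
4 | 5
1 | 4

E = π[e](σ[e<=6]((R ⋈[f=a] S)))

σ filters on e, owned by the right side.
E' = π[e]((R ⋈[f=a] σ[e<=6](S)))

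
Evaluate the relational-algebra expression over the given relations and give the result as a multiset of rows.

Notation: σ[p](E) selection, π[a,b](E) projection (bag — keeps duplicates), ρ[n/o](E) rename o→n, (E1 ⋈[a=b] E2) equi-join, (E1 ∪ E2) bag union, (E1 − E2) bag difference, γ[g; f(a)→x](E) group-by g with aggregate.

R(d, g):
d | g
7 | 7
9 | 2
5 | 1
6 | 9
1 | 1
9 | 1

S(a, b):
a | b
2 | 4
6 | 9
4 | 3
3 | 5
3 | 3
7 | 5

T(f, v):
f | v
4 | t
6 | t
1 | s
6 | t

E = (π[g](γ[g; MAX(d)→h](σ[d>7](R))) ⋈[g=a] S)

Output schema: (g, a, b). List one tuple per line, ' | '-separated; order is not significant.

Subexpression sizes:
  R → 6
  σ[d>7](R) → 2
  γ[g; MAX(d)→h](σ[d>7](R)) → 2
  π[g](γ[g; MAX(d)→h](σ[d>7](R))) → 2
  S → 6
  (π[g](γ[g; MAX(d)→h](σ[d>7](R))) ⋈[g=a] S) → 1

== RESULT ==
g | a | b
2 | 2 | 4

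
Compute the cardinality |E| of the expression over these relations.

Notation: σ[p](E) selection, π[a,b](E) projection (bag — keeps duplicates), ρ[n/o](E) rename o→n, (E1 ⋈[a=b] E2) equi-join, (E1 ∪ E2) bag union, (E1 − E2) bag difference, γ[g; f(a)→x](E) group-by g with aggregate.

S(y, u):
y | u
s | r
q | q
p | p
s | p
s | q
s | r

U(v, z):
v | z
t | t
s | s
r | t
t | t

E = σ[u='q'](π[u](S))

Subexpression sizes:
  S → 6
  π[u](S) → 6
  σ[u='q'](π[u](S)) → 2

|E| = 2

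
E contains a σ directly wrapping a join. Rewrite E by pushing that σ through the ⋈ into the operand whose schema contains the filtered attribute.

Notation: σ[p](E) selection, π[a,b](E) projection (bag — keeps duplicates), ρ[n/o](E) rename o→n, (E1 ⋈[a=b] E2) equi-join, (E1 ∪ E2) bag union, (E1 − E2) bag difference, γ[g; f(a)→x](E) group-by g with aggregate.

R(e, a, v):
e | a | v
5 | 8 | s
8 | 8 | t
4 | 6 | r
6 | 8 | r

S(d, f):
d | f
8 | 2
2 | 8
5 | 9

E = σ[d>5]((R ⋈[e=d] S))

σ filters on d, owned by the right side.
E' = (R ⋈[e=d] σ[d>5](S))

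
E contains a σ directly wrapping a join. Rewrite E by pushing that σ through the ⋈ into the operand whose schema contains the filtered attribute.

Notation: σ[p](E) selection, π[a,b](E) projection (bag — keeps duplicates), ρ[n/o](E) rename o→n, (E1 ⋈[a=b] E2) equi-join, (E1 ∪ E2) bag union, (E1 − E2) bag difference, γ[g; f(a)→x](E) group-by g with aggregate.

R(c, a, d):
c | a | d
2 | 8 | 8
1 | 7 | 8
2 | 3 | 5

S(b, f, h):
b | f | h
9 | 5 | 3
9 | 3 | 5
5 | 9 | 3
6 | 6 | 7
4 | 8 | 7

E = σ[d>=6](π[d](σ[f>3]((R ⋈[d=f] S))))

σ filters on f, owned by the right side.
E' = σ[d>=6](π[d]((R ⋈[d=f] σ[f>3](S))))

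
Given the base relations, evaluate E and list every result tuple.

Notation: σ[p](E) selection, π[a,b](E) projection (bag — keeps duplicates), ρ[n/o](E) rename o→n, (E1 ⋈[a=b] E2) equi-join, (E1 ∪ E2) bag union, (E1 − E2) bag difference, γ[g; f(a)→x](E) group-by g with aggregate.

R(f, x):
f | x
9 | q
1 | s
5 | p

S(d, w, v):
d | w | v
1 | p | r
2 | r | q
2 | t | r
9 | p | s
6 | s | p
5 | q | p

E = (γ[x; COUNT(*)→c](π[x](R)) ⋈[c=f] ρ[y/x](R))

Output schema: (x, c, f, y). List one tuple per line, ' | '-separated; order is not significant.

Stepwise |·|:
  R → 3
  π[x](R) → 3
  γ[x; COUNT(*)→c](π[x](R)) → 3
  R → 3
  ρ[y/x](R) → 3
  (γ[x; COUNT(*)→c](π[x](R)) ⋈[c=f] ρ[y/x](R)) → 3

== RESULT ==
x | c | f | y
p | 1 | 1 | s
q | 1 | 1 | s
s | 1 | 1 | s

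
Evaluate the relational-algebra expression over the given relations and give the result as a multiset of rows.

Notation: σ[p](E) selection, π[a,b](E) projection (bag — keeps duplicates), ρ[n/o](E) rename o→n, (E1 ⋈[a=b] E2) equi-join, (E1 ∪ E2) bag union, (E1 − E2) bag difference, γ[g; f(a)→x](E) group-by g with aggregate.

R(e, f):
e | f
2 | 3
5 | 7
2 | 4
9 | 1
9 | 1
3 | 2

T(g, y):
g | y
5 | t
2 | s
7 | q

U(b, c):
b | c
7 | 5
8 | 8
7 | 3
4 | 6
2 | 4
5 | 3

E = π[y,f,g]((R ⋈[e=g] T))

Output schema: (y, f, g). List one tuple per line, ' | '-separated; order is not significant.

Row counts bottom-up:
  R → 6
  T → 3
  (R ⋈[e=g] T) → 3
  π[y,f,g]((R ⋈[e=g] T)) → 3

== RESULT ==
y | f | g
s | 3 | 2
s | 4 | 2
t | 7 | 5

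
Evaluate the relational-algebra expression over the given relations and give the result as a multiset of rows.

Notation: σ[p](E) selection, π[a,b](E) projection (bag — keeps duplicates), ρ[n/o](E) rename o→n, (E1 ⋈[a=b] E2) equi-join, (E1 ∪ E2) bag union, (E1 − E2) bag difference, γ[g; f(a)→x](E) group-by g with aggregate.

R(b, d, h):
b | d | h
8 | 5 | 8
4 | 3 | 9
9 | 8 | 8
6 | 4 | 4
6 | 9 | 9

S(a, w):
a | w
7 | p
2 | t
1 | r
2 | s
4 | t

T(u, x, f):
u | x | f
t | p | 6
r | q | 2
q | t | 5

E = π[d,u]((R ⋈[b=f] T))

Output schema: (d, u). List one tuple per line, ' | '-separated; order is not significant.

Subexpression sizes:
  R → 5
  T → 3
  (R ⋈[b=f] T) → 2
  π[d,u]((R ⋈[b=f] T)) → 2

== RESULT ==
d | u
4 | t
9 | t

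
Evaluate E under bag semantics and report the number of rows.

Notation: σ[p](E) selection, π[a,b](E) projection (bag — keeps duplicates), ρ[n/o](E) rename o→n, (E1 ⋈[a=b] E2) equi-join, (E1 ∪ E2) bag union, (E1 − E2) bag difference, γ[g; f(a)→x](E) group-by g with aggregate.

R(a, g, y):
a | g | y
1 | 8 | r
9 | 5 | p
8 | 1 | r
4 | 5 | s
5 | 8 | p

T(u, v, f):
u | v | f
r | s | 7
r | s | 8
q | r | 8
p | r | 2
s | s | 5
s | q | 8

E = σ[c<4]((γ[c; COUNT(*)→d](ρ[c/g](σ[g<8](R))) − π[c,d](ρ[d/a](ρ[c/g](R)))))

Per-node cardinality:
  R → 5
  σ[g<8](R) → 3
  ρ[c/g](σ[g<8](R)) → 3
  γ[c; COUNT(*)→d](ρ[c/g](σ[g<8](R))) → 2
  R → 5
  ρ[c/g](R) → 5
  ρ[d/a](ρ[c/g](R)) → 5
  π[c,d](ρ[d/a](ρ[c/g](R))) → 5
  (γ[c; COUNT(*)→d](ρ[c/g](σ[g<8](R))) − π[c,d](ρ[d/a](ρ[c/g](R)))) → 2
  σ[c<4]((γ[c; COUNT(*)→d](ρ[c/g](σ[g<8](R))) − π[c,d](ρ[d/a](ρ[c/g](R))))) → 1

|E| = 1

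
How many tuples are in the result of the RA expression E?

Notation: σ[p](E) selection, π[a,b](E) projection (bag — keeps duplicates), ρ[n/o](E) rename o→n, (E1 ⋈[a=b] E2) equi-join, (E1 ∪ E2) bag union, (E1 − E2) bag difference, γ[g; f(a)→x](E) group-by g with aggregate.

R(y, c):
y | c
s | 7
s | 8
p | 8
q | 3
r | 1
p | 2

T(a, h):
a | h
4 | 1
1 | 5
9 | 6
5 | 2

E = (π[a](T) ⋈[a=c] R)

Subexpression sizes:
  T → 4
  π[a](T) → 4
  R → 6
  (π[a](T) ⋈[a=c] R) → 1

|E| = 1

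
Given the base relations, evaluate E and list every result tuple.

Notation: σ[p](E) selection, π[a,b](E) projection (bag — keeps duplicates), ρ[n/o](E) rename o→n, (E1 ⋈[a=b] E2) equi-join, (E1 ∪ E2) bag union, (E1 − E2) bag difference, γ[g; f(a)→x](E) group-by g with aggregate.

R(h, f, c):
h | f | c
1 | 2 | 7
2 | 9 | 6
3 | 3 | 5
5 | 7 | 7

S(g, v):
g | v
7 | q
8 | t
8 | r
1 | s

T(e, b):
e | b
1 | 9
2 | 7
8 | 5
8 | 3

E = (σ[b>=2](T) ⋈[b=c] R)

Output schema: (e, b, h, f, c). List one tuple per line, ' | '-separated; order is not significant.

Per-node cardinality:
  T → 4
  σ[b>=2](T) → 4
  R → 4
  (σ[b>=2](T) ⋈[b=c] R) → 3

== RESULT ==
e | b | h | f | c
2 | 7 | 1 | 2 | 7
2 | 7 | 5 | 7 | 7
8 | 5 | 3 | 3 | 5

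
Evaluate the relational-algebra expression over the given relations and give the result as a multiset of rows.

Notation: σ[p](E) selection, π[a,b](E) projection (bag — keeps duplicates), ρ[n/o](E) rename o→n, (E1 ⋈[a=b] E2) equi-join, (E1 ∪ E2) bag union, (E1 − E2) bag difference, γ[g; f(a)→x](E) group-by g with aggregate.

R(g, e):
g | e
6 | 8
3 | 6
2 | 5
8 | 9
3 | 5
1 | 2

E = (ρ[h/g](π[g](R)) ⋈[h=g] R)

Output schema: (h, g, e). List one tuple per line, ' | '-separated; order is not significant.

Stepwise |·|:
  R → 6
  π[g](R) → 6
  ρ[h/g](π[g](R)) → 6
  R → 6
  (ρ[h/g](π[g](R)) ⋈[h=g] R) → 8

== RESULT ==
h | g | e
1 | 1 | 2
2 | 2 | 5
3 | 3 | 5
3 | 3 | 5
3 | 3 | 6
3 | 3 | 6
6 | 6 | 8
8 | 8 | 9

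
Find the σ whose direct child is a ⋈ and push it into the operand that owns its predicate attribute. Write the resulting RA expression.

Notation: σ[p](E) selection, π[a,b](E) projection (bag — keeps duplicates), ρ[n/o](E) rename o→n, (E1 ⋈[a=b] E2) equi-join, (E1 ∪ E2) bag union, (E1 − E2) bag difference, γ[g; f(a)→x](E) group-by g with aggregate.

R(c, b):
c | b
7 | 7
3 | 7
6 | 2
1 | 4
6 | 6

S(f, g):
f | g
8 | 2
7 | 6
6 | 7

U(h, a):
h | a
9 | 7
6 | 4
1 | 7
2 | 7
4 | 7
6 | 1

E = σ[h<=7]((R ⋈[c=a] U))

σ filters on h, owned by the right side.
E' = (R ⋈[c=a] σ[h<=7](U))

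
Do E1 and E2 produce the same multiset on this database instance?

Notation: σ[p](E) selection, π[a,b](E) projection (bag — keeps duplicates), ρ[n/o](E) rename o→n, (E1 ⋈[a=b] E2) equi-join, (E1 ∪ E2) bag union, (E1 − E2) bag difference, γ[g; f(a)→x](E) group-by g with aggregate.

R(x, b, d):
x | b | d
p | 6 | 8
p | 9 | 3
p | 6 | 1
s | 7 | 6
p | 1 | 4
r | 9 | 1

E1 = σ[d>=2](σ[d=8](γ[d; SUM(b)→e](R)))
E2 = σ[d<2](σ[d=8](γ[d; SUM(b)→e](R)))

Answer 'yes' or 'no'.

E1 row counts bottom-up:
  R → 6
  γ[d; SUM(b)→e](R) → 5
  σ[d=8](γ[d; SUM(b)→e](R)) → 1
  σ[d>=2](σ[d=8](γ[d; SUM(b)→e](R))) → 1
E2 row counts bottom-up:
  R → 6
  γ[d; SUM(b)→e](R) → 5
  σ[d=8](γ[d; SUM(b)→e](R)) → 1
  σ[d<2](σ[d=8](γ[d; SUM(b)→e](R))) → 0

E1 result:
d | e
8 | 6
E2 result:
d | e
(0 rows)
Witness: (8, 6) appears 1× in E1 but 0× in E2.

no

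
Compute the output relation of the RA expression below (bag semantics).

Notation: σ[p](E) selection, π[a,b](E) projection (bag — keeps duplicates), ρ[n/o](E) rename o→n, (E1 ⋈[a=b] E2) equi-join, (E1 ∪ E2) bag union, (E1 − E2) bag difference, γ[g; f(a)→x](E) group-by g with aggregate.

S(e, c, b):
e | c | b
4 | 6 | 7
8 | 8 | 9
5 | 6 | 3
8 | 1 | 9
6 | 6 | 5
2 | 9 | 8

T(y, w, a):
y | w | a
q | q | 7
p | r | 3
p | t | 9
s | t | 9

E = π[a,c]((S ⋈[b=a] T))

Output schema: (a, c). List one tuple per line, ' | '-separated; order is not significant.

Subexpression sizes:
  S → 6
  T → 4
  (S ⋈[b=a] T) → 6
  π[a,c]((S ⋈[b=a] T)) → 6

== RESULT ==
a | c
3 | 6
7 | 6
9 | 1
9 | 1
9 | 8
9 | 8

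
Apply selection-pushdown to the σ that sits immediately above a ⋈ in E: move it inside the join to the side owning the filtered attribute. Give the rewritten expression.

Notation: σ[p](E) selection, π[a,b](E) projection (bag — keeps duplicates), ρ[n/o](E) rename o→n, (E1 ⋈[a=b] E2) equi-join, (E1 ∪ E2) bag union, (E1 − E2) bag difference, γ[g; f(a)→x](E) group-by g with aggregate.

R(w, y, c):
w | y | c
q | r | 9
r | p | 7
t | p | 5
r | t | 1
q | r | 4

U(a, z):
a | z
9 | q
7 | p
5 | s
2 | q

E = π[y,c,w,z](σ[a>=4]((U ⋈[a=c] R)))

σ filters on a, owned by the left side.
E' = π[y,c,w,z]((σ[a>=4](U) ⋈[a=c] R))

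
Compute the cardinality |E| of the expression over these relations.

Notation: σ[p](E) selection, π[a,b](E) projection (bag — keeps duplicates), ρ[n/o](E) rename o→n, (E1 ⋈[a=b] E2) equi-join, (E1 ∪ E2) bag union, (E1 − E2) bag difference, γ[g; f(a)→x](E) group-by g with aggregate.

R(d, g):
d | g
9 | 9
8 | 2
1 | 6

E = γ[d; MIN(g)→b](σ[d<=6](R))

Row counts bottom-up:
  R → 3
  σ[d<=6](R) → 1
  γ[d; MIN(g)→b](σ[d<=6](R)) → 1

|E| = 1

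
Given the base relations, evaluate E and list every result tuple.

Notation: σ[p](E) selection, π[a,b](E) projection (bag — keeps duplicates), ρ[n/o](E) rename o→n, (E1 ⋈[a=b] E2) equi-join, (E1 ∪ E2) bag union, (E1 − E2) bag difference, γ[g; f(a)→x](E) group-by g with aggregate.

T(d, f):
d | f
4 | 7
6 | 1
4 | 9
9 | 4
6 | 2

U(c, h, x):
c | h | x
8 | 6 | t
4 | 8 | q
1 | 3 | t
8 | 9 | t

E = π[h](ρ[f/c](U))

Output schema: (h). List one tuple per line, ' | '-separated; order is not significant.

Row counts bottom-up:
  U → 4
  ρ[f/c](U) → 4
  π[h](ρ[f/c](U)) → 4

== RESULT ==
h
3
6
8
9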